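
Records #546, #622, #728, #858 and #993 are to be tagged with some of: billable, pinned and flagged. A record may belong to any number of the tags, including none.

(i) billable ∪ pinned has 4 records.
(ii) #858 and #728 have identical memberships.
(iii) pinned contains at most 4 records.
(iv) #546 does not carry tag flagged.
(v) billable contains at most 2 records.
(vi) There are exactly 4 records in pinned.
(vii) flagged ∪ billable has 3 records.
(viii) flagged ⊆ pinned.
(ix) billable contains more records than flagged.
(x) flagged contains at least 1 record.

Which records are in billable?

billable = {#728, #858}

From (iv): #546 ∉ flagged.
Suppose #546 ∈ billable: no assignment then satisfies all the clues, so #546 ∉ billable.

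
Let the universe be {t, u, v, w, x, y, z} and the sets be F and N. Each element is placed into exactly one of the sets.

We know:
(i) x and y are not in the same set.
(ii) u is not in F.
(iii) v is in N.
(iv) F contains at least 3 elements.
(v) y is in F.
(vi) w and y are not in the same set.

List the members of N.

From (ii): u ∉ F.
From (iii): v ∈ N.
From (v): y ∈ F.
(i): x ∉ F.
(vi): w ∉ F.
Only one set left: u ∈ N.
Only one set left: w ∈ N.
Only one set left: x ∈ N.
(iv): only 3 candidates remain for F, so all are in.

N = {u, v, w, x}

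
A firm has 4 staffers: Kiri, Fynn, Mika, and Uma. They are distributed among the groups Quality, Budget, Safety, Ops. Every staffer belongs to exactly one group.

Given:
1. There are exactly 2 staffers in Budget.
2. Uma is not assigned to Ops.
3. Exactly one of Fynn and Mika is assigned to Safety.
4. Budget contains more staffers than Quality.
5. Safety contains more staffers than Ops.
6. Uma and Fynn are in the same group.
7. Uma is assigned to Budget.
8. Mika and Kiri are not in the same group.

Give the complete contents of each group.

From (2): Uma ∉ Ops.
From (7): Uma ∈ Budget.
(6): Fynn matches Uma: Fynn ∉ Quality.
(6): Fynn matches Uma: Fynn ∈ Budget.
(1): Budget already has 2, so the rest are out.
(3) (exactly one): Mika ∈ Safety.
(8): Kiri ∉ Safety.
Suppose Kiri ∉ Quality: no assignment then satisfies all the clues, so Kiri ∈ Quality.

Quality = {Kiri}; Budget = {Fynn, Uma}; Safety = {Mika}; Ops = {}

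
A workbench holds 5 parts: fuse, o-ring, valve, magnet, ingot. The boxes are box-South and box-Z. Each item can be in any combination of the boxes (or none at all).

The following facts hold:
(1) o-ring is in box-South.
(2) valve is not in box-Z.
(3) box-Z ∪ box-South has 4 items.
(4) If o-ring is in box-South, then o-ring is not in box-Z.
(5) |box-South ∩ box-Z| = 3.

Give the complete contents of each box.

box-South = {fuse, ingot, magnet, o-ring}; box-Z = {fuse, ingot, magnet}

From (1): o-ring ∈ box-South.
From (2): valve ∉ box-Z.
(4): o-ring ∉ box-Z.
Suppose fuse ∉ box-South: no assignment then satisfies all the clues, so fuse ∈ box-South.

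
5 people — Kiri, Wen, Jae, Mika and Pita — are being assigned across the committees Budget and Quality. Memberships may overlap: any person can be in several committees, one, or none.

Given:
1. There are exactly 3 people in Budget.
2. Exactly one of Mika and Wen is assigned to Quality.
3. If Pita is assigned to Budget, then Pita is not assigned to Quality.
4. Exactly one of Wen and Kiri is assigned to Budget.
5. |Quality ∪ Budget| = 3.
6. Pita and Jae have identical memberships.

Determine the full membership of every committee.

Budget = {Jae, Pita, Wen}; Quality = {Wen}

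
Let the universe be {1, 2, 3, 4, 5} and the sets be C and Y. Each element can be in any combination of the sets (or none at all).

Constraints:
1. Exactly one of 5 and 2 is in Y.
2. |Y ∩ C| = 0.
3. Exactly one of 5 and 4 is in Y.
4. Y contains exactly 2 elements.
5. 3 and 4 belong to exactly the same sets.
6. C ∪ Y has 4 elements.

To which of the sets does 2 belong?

2: none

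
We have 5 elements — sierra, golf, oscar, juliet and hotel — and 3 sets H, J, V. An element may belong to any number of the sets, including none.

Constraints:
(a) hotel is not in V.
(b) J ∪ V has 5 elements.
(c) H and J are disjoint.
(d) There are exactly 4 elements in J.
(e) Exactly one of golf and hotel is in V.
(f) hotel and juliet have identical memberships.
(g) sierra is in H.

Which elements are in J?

From (a): hotel ∉ V.
From (g): sierra ∈ H.
(c) (disjoint): sierra ∉ J.
(d): only 4 candidates remain for J, so all are in.
(e) (exactly one): golf ∈ V.
(f): juliet matches hotel: juliet ∉ V.
(c) (disjoint): golf ∉ H.
(c) (disjoint): oscar ∉ H.
(c) (disjoint): juliet ∉ H.
(c) (disjoint): hotel ∉ H.

J = {golf, hotel, juliet, oscar}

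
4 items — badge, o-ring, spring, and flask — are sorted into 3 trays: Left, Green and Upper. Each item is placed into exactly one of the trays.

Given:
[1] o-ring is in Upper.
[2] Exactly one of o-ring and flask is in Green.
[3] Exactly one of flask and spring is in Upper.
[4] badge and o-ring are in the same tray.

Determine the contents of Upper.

From (1): o-ring ∈ Upper.
(2) (exactly one): flask ∈ Green.
(3) (exactly one): spring ∈ Upper.
(4): badge matches o-ring: badge ∉ Left.
(4): badge matches o-ring: badge ∉ Green.
(4): badge matches o-ring: badge ∈ Upper.

Upper = {badge, o-ring, spring}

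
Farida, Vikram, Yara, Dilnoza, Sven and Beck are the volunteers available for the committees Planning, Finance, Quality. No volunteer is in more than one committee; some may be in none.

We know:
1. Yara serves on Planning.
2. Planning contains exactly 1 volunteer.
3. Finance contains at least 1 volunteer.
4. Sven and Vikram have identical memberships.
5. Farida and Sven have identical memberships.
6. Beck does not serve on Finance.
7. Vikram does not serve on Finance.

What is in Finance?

From (1): Yara ∈ Planning.
From (6): Beck ∉ Finance.
From (7): Vikram ∉ Finance.
(2): Planning already has 1, so the rest are out.
(4): Sven matches Vikram: Sven ∉ Finance.
(5): Farida matches Sven: Farida ∉ Finance.
(3): only 1 candidates remain for Finance, so all are in.

Finance = {Dilnoza}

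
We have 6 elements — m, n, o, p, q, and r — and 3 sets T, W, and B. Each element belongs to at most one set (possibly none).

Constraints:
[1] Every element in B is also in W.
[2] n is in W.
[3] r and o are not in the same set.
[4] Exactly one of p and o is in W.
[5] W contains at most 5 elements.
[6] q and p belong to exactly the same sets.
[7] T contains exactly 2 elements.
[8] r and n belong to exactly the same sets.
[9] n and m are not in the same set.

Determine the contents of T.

T = {m, o}

From (2): n ∈ W.
(8): r matches n: r ∉ T.
(8): r matches n: r ∈ W.
(9): m ∉ W.
(1) contrapositive: m ∉ B.
(3): o ∉ W.
(4) (exactly one): p ∈ W.
(6): q matches p: q ∉ T.
(6): q matches p: q ∈ W.
(7): only 2 candidates remain for T, so all are in.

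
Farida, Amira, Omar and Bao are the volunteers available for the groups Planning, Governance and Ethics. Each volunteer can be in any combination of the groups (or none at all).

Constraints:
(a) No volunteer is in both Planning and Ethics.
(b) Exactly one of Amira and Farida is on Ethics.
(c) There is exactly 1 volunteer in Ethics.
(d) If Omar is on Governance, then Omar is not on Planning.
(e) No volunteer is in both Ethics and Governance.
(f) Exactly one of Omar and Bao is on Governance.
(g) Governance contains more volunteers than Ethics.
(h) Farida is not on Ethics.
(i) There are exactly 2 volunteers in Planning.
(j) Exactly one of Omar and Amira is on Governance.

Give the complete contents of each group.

From (h): Farida ∉ Ethics.
(b) (exactly one): Amira ∈ Ethics.
(c): Ethics already has 1, so the rest are out.
(e) (disjoint): Amira ∉ Governance.
(j) (exactly one): Omar ∈ Governance.
(a) (disjoint): Amira ∉ Planning.
(d): Omar ∉ Planning.
(f) (exactly one): Bao ∉ Governance.
(i): only 2 candidates remain for Planning, so all are in.
Suppose Farida ∉ Governance: no assignment then satisfies all the clues, so Farida ∈ Governance.

Planning = {Bao, Farida}; Governance = {Farida, Omar}; Ethics = {Amira}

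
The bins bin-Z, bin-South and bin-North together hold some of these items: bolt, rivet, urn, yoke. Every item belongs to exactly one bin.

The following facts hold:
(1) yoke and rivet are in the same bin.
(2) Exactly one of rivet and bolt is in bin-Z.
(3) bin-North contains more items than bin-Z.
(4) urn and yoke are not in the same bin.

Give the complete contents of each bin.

bin-Z = {bolt}; bin-South = {urn}; bin-North = {rivet, yoke}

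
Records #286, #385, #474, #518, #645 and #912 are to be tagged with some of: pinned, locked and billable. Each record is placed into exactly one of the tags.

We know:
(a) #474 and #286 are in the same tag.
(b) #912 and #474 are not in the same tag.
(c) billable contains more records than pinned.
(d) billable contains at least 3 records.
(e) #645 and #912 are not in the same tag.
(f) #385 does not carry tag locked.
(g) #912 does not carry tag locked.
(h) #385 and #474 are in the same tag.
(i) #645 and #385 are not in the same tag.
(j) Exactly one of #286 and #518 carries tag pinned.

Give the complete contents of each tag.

pinned = {#518, #912}; locked = {#645}; billable = {#286, #385, #474}

From (f): #385 ∉ locked.
From (g): #912 ∉ locked.
(h): #474 matches #385: #474 ∉ locked.
(a): #286 matches #474: #286 ∉ locked.
Suppose #286 ∈ pinned: no assignment then satisfies all the clues, so #286 ∉ pinned.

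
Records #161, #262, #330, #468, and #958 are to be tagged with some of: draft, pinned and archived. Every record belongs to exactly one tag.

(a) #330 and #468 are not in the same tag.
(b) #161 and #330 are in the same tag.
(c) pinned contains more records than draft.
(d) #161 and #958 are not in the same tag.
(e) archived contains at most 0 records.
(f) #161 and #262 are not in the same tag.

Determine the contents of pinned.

pinned = {#262, #468, #958}

(e): archived already has 0, so the rest are out.
Suppose #161 ∈ pinned: no assignment then satisfies all the clues, so #161 ∉ pinned.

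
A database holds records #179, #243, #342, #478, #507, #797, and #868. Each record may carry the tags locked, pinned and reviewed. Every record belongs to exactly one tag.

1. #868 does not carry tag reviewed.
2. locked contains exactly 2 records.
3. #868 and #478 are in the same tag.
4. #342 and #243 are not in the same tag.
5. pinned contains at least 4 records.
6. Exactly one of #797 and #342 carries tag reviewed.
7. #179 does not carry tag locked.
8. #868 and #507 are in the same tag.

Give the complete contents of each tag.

locked = {#243, #797}; pinned = {#179, #478, #507, #868}; reviewed = {#342}

From (1): #868 ∉ reviewed.
From (7): #179 ∉ locked.
(3): #478 matches #868: #478 ∉ reviewed.
(8): #507 matches #868: #507 ∉ reviewed.
Suppose #179 ∉ pinned: no assignment then satisfies all the clues, so #179 ∈ pinned.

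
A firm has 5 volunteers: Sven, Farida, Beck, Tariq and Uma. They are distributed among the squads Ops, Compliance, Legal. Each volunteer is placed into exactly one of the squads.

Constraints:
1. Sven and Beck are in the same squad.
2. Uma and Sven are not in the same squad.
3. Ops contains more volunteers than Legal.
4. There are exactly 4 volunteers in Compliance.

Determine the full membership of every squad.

Ops = {Uma}; Compliance = {Beck, Farida, Sven, Tariq}; Legal = {}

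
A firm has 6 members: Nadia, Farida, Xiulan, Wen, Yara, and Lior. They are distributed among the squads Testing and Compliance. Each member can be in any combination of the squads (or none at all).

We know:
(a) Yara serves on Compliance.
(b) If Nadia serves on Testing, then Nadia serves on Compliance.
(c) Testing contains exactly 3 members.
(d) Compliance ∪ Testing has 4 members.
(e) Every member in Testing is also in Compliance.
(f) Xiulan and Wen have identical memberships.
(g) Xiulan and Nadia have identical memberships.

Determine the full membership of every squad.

Testing = {Nadia, Wen, Xiulan}; Compliance = {Nadia, Wen, Xiulan, Yara}

From (a): Yara ∈ Compliance.
Suppose Nadia ∉ Testing: no assignment then satisfies all the clues, so Nadia ∈ Testing.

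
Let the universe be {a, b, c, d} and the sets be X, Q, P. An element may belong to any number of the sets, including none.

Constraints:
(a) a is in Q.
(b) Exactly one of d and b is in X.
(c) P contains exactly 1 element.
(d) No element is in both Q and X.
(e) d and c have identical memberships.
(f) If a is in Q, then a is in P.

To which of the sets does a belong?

From (a): a ∈ Q.
(d) (disjoint): a ∉ X.
(f): a ∈ P.
(c): P already has 1, so the rest are out.

a: P, Q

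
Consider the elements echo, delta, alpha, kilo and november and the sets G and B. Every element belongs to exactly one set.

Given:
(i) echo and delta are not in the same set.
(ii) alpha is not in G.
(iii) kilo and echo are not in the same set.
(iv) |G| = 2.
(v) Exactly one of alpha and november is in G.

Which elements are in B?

B = {alpha, delta, kilo}

From (ii): alpha ∉ G.
(v) (exactly one): november ∈ G.
Only one set left: alpha ∈ B.
Suppose echo ∈ B: no assignment then satisfies all the clues, so echo ∉ B.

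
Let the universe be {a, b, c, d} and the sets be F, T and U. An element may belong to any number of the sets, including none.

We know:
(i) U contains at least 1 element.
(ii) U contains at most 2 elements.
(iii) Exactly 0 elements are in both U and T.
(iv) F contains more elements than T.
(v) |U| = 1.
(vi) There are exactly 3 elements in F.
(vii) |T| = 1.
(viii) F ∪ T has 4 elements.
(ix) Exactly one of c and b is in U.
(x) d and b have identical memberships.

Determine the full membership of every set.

F = {b, c, d}; T = {a}; U = {c}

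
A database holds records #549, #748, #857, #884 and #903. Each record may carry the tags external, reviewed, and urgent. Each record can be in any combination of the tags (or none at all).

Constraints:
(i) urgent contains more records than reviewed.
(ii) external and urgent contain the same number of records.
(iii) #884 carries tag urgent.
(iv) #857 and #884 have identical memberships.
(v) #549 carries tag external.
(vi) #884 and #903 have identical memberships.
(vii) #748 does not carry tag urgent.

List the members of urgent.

From (iii): #884 ∈ urgent.
From (v): #549 ∈ external.
From (vii): #748 ∉ urgent.
(iv): #857 matches #884: #857 ∈ urgent.
(vi): #903 matches #884: #903 ∈ urgent.
Suppose #549 ∉ urgent: no assignment then satisfies all the clues, so #549 ∈ urgent.

urgent = {#549, #857, #884, #903}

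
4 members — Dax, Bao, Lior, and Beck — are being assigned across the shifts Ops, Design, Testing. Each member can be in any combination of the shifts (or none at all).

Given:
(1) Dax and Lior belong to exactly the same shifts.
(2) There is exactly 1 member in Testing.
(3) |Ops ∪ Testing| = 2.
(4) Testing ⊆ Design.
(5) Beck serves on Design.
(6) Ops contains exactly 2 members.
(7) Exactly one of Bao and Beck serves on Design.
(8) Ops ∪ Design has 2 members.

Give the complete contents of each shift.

Ops = {Bao, Beck}; Design = {Beck}; Testing = {Beck}

From (5): Beck ∈ Design.
(7) (exactly one): Bao ∉ Design.
(4) contrapositive: Bao ∉ Testing.
Suppose Dax ∈ Ops: no assignment then satisfies all the clues, so Dax ∉ Ops.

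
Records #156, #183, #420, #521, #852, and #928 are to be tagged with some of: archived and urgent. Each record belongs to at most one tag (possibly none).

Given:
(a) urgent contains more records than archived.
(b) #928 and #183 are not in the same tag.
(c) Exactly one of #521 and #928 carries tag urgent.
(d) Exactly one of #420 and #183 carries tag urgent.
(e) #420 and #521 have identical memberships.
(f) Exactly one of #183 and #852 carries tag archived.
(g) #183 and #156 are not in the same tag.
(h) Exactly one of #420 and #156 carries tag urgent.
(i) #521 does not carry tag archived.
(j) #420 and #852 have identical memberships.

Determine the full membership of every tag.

archived = {#183}; urgent = {#420, #521, #852}

From (i): #521 ∉ archived.
(e): #420 matches #521: #420 ∉ archived.
(j): #852 matches #420: #852 ∉ archived.
(f) (exactly one): #183 ∈ archived.
(g): #156 ∉ archived.
(b): #928 ∉ archived.
(d) (exactly one): #420 ∈ urgent.
(e): #521 matches #420: #521 ∈ urgent.
(h) (exactly one): #156 ∉ urgent.
(j): #852 matches #420: #852 ∈ urgent.
(c) (exactly one): #928 ∉ urgent.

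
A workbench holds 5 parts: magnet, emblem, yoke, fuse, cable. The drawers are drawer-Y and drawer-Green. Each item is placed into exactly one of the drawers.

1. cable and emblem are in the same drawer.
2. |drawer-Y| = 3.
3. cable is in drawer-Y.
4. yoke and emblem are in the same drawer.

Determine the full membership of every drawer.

From (3): cable ∈ drawer-Y.
(1): emblem matches cable: emblem ∈ drawer-Y.
(4): yoke matches emblem: yoke ∈ drawer-Y.
(2): drawer-Y already has 3, so the rest are out.
Only one drawer left: magnet ∈ drawer-Green.
Only one drawer left: fuse ∈ drawer-Green.

drawer-Y = {cable, emblem, yoke}; drawer-Green = {fuse, magnet}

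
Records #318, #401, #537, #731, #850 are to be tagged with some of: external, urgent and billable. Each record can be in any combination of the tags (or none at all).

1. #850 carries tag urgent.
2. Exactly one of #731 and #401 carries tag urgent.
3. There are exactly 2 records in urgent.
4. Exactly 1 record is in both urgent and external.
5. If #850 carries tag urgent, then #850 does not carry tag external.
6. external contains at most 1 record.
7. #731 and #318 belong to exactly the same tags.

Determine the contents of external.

external = {#401}

From (1): #850 ∈ urgent.
(5): #850 ∉ external.
Suppose #318 ∈ external: no assignment then satisfies all the clues, so #318 ∉ external.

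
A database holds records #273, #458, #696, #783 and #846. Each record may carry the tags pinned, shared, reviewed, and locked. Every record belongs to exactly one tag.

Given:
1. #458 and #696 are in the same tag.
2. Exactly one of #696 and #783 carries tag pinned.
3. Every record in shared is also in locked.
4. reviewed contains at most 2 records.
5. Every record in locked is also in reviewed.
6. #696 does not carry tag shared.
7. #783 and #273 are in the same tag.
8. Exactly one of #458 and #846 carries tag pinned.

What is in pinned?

pinned = {#273, #783, #846}

From (6): #696 ∉ shared.
(1): #458 matches #696: #458 ∉ shared.
Suppose #273 ∉ pinned: no assignment then satisfies all the clues, so #273 ∈ pinned.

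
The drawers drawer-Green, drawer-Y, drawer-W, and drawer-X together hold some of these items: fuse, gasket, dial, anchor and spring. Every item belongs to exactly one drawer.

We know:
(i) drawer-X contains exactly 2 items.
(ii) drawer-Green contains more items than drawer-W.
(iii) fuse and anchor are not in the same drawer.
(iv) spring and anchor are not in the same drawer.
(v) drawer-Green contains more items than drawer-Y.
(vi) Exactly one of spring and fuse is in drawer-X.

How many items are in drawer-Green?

2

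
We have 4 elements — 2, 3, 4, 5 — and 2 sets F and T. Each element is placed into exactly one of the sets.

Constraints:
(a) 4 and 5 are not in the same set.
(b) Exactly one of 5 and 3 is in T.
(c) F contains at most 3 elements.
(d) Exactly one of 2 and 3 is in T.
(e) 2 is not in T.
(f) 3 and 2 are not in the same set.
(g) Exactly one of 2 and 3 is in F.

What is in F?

F = {2, 5}

From (e): 2 ∉ T.
(d) (exactly one): 3 ∈ T.
(g) (exactly one): 2 ∈ F.
(b) (exactly one): 5 ∉ T.
Only one set left: 5 ∈ F.
(a): 4 ∉ F.
Only one set left: 4 ∈ T.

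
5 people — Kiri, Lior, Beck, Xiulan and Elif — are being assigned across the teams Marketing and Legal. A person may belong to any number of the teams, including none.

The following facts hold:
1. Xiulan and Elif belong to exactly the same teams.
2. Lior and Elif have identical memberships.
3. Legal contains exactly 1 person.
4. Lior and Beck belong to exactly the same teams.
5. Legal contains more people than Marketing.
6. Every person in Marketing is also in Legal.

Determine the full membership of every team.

Marketing = {}; Legal = {Kiri}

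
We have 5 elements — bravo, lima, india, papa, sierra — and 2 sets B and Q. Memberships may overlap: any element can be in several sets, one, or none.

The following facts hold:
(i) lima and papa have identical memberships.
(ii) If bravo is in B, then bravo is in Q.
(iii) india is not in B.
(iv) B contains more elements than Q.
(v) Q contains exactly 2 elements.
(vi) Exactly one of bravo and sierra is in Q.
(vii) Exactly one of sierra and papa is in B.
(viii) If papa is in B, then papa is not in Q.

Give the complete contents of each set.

B = {bravo, lima, papa}; Q = {bravo, india}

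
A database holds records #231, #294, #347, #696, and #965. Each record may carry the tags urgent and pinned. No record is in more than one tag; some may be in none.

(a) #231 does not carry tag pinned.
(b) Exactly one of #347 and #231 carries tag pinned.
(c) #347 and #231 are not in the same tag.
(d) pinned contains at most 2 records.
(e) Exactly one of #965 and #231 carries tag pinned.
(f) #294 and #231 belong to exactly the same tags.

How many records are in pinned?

2

From (a): #231 ∉ pinned.
(b) (exactly one): #347 ∈ pinned.
(e) (exactly one): #965 ∈ pinned.
(f): #294 matches #231: #294 ∉ pinned.
(d): pinned already has 2, so the rest are out.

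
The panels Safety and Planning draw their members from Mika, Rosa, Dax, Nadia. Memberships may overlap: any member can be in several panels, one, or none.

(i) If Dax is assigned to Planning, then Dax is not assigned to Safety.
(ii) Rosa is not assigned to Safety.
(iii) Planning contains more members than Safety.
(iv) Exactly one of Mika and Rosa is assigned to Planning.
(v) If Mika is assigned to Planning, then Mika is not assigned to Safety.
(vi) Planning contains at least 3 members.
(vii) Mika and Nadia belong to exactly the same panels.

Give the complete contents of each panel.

Safety = {}; Planning = {Dax, Mika, Nadia}

From (ii): Rosa ∉ Safety.
Suppose Mika ∈ Safety: no assignment then satisfies all the clues, so Mika ∉ Safety.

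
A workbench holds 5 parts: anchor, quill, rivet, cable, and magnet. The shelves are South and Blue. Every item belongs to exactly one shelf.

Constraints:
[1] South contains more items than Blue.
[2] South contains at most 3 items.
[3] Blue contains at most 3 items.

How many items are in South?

3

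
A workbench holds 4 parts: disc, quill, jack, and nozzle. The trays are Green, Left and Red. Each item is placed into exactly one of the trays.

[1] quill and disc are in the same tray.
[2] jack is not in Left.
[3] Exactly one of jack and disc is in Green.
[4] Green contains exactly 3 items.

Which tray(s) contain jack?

jack: Red

From (2): jack ∉ Left.
Suppose jack ∈ Green: no assignment then satisfies all the clues, so jack ∉ Green.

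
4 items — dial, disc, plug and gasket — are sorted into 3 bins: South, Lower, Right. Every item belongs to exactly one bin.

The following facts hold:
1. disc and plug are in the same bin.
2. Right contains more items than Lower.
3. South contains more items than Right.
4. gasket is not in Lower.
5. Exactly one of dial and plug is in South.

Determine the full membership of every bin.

South = {disc, gasket, plug}; Lower = {}; Right = {dial}

From (4): gasket ∉ Lower.
Suppose dial ∈ South: no assignment then satisfies all the clues, so dial ∉ South.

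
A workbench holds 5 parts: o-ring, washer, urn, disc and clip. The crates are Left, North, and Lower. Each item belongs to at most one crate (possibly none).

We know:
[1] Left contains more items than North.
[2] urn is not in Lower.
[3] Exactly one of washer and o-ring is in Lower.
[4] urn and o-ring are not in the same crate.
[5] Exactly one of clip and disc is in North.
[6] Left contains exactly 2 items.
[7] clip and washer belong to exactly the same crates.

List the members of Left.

Left = {clip, washer}

From (2): urn ∉ Lower.
Suppose o-ring ∈ Left: no assignment then satisfies all the clues, so o-ring ∉ Left.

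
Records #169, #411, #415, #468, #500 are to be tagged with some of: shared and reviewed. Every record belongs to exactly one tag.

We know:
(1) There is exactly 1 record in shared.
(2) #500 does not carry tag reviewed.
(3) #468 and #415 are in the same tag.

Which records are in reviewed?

From (2): #500 ∉ reviewed.
Only one tag left: #500 ∈ shared.
(1): shared already has 1, so the rest are out.
Only one tag left: #169 ∈ reviewed.
Only one tag left: #411 ∈ reviewed.
Only one tag left: #415 ∈ reviewed.
Only one tag left: #468 ∈ reviewed.

reviewed = {#169, #411, #415, #468}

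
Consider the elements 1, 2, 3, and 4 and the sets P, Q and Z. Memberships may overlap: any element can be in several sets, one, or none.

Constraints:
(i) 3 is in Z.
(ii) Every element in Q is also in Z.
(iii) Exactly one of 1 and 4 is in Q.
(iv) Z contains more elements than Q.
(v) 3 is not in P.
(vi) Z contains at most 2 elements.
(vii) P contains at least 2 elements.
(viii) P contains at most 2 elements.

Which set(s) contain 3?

3: Z

From (i): 3 ∈ Z.
From (v): 3 ∉ P.
Suppose 3 ∈ Q: no assignment then satisfies all the clues, so 3 ∉ Q.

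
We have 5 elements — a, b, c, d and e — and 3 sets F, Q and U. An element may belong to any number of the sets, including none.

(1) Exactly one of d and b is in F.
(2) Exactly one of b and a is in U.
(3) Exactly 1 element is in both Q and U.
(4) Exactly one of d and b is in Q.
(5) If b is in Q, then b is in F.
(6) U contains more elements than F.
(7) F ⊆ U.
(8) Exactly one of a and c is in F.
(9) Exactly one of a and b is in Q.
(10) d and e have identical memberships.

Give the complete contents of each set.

F = {b, c}; Q = {b}; U = {b, c, d, e}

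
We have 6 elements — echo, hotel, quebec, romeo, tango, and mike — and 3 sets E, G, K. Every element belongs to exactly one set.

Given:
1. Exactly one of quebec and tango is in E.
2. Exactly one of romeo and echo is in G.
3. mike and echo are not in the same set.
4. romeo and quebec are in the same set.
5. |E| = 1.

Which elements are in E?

E = {tango}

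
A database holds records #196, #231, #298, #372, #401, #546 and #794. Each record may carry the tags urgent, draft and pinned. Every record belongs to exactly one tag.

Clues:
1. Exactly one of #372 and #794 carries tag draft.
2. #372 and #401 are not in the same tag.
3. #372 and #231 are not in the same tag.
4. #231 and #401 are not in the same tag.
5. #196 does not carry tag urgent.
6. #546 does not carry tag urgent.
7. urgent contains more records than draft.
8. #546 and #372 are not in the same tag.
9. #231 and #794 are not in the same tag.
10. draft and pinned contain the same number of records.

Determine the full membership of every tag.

urgent = {#298, #401, #794}; draft = {#196, #372}; pinned = {#231, #546}

From (5): #196 ∉ urgent.
From (6): #546 ∉ urgent.
Suppose #196 ∉ draft: no assignment then satisfies all the clues, so #196 ∈ draft.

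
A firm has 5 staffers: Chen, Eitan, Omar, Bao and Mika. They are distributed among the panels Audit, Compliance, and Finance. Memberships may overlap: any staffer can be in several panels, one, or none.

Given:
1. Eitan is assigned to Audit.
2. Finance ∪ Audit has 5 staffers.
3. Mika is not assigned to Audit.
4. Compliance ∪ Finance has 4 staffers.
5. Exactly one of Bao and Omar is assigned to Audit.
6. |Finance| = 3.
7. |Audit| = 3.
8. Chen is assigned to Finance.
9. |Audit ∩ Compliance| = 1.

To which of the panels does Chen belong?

Chen: Audit, Finance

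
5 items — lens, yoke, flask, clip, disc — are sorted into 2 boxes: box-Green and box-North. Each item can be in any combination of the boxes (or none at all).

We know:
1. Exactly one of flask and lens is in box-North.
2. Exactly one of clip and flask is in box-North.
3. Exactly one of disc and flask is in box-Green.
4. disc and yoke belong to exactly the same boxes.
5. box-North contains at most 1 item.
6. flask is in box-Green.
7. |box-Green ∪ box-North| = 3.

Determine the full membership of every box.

box-Green = {clip, flask, lens}; box-North = {flask}

From (6): flask ∈ box-Green.
(3) (exactly one): disc ∉ box-Green.
(4): yoke matches disc: yoke ∉ box-Green.
Suppose lens ∉ box-Green: no assignment then satisfies all the clues, so lens ∈ box-Green.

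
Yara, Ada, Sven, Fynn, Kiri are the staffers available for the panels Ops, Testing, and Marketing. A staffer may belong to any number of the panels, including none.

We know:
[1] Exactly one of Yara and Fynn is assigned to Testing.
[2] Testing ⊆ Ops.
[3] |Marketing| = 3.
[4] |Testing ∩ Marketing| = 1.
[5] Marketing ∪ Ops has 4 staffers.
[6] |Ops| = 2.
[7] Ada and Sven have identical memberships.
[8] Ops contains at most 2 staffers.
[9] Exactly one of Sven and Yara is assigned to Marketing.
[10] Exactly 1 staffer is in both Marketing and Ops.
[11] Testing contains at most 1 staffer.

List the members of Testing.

Testing = {Fynn}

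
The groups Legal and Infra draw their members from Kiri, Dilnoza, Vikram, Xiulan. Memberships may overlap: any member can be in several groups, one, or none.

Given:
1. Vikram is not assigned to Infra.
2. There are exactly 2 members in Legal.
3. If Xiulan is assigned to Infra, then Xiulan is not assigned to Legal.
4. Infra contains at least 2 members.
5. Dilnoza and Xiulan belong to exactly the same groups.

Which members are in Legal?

Legal = {Kiri, Vikram}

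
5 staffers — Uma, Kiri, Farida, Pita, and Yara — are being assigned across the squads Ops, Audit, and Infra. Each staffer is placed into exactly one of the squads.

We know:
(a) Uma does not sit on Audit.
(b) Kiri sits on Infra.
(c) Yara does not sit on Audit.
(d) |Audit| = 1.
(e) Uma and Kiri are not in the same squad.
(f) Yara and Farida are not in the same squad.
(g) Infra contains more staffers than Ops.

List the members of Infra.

Infra = {Kiri, Pita, Yara}

From (a): Uma ∉ Audit.
From (b): Kiri ∈ Infra.
From (c): Yara ∉ Audit.
(e): Uma ∉ Infra.
Only one squad left: Uma ∈ Ops.
Suppose Farida ∈ Infra: no assignment then satisfies all the clues, so Farida ∉ Infra.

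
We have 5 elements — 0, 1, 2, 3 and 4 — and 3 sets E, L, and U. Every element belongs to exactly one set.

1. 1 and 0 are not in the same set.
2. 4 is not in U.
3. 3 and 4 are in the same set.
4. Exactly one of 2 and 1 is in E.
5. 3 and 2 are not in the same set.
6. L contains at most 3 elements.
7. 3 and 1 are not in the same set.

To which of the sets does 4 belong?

4: L

From (2): 4 ∉ U.
(3): 3 matches 4: 3 ∉ U.
Suppose 4 ∈ E: no assignment then satisfies all the clues, so 4 ∉ E.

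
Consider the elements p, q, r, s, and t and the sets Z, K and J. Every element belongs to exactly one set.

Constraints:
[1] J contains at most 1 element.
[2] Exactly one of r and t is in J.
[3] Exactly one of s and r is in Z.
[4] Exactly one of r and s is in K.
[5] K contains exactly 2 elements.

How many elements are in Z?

2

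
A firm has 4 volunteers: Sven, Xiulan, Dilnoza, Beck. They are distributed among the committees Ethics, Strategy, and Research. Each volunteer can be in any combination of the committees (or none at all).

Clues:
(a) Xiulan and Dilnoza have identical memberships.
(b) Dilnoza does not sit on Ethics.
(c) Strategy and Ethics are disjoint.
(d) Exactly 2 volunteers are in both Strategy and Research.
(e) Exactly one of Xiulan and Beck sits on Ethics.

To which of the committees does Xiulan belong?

Xiulan: Research, Strategy

From (b): Dilnoza ∉ Ethics.
(a): Xiulan matches Dilnoza: Xiulan ∉ Ethics.
(e) (exactly one): Beck ∈ Ethics.
(c) (disjoint): Beck ∉ Strategy.
Suppose Xiulan ∉ Strategy: no assignment then satisfies all the clues, so Xiulan ∈ Strategy.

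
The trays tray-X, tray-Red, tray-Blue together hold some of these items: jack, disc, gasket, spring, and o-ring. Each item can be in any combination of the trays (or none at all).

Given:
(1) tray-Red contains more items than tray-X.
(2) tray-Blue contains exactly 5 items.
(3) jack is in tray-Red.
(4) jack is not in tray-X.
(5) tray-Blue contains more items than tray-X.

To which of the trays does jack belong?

From (3): jack ∈ tray-Red.
From (4): jack ∉ tray-X.
(2): only 5 candidates remain for tray-Blue, so all are in.

jack: tray-Blue, tray-Red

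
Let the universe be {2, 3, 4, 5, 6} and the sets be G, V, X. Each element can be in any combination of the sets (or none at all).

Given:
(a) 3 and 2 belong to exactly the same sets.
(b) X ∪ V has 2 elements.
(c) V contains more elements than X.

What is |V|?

2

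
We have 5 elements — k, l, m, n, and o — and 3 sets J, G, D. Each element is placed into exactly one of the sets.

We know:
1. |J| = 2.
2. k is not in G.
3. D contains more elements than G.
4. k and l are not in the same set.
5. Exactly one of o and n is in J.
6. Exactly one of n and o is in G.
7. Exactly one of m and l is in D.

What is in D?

D = {k, m}

From (2): k ∉ G.
Suppose k ∉ D: no assignment then satisfies all the clues, so k ∈ D.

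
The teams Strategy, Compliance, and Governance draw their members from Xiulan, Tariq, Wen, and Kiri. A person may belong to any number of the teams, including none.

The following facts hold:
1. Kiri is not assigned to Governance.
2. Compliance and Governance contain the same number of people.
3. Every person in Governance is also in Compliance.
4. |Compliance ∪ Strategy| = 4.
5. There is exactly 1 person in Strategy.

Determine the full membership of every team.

Strategy = {Kiri}; Compliance = {Tariq, Wen, Xiulan}; Governance = {Tariq, Wen, Xiulan}

From (1): Kiri ∉ Governance.
Suppose Xiulan ∈ Strategy: no assignment then satisfies all the clues, so Xiulan ∉ Strategy.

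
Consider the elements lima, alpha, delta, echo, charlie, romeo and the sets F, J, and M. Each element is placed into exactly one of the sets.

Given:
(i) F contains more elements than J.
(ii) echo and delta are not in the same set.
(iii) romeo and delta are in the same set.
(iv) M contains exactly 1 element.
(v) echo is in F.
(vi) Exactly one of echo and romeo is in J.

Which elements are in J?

J = {delta, romeo}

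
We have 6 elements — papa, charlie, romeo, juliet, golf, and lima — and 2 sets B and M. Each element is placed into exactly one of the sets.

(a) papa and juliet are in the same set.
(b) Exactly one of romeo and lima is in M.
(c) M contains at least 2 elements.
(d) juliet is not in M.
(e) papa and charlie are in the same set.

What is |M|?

2

From (d): juliet ∉ M.
(a): papa matches juliet: papa ∉ M.
(e): charlie matches papa: charlie ∉ M.
Only one set left: papa ∈ B.
Only one set left: charlie ∈ B.
Only one set left: juliet ∈ B.
Suppose golf ∈ B: no assignment then satisfies all the clues, so golf ∉ B.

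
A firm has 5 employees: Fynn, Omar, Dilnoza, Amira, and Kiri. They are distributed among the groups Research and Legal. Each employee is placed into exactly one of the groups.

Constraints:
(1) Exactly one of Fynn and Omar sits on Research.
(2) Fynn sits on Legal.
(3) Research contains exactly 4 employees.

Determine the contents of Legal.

Legal = {Fynn}

From (2): Fynn ∈ Legal.
(1) (exactly one): Omar ∈ Research.
(3): only 4 candidates remain for Research, so all are in.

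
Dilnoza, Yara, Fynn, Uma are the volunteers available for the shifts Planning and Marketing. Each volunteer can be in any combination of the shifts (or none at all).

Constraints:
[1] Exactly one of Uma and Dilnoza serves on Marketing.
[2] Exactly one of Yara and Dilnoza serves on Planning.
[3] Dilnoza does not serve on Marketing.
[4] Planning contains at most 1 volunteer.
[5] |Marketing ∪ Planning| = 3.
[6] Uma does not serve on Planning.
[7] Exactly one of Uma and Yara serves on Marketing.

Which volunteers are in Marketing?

From (3): Dilnoza ∉ Marketing.
From (6): Uma ∉ Planning.
(1) (exactly one): Uma ∈ Marketing.
(7) (exactly one): Yara ∉ Marketing.
Suppose Fynn ∉ Marketing: no assignment then satisfies all the clues, so Fynn ∈ Marketing.

Marketing = {Fynn, Uma}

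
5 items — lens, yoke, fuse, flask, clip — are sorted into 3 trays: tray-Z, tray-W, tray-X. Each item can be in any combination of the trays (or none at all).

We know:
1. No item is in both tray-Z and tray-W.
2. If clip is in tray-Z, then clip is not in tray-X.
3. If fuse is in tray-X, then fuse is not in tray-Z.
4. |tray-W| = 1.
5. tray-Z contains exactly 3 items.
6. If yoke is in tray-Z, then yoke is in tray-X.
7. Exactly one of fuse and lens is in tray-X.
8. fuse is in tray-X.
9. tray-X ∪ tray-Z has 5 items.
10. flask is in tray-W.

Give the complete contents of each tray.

From (8): fuse ∈ tray-X.
From (10): flask ∈ tray-W.
(1) (disjoint): flask ∉ tray-Z.
(3): fuse ∉ tray-Z.
(4): tray-W already has 1, so the rest are out.
(5): only 3 candidates remain for tray-Z, so all are in.
(6): yoke ∈ tray-X.
(7) (exactly one): lens ∉ tray-X.
(2): clip ∉ tray-X.
Suppose flask ∉ tray-X: no assignment then satisfies all the clues, so flask ∈ tray-X.

tray-Z = {clip, lens, yoke}; tray-W = {flask}; tray-X = {flask, fuse, yoke}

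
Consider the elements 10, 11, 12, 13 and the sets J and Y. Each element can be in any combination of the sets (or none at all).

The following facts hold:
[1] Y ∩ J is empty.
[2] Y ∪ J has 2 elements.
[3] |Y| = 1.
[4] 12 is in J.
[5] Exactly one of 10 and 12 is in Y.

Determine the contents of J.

J = {12}

From (4): 12 ∈ J.
(1) (disjoint): 12 ∉ Y.
(5) (exactly one): 10 ∈ Y.
(1) (disjoint): 10 ∉ J.
(3): Y already has 1, so the rest are out.
Suppose 11 ∈ J: no assignment then satisfies all the clues, so 11 ∉ J.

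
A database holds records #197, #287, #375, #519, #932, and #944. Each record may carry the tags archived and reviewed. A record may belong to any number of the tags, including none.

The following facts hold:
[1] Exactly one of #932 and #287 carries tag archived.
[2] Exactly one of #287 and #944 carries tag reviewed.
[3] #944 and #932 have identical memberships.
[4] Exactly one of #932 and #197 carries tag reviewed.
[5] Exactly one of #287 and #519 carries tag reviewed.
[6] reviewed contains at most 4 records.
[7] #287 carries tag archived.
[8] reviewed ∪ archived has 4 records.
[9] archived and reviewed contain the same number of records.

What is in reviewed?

reviewed = {#197, #287, #375}

From (7): #287 ∈ archived.
(1) (exactly one): #932 ∉ archived.
(3): #944 matches #932: #944 ∉ archived.
Suppose #197 ∉ reviewed: no assignment then satisfies all the clues, so #197 ∈ reviewed.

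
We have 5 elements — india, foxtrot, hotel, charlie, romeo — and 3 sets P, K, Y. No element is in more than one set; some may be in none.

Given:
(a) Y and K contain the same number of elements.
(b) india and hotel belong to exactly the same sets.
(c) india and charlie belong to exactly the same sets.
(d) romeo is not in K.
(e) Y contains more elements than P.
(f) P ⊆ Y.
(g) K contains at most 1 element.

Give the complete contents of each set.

P = {}; K = {foxtrot}; Y = {romeo}

From (d): romeo ∉ K.
Suppose india ∈ P: no assignment then satisfies all the clues, so india ∉ P.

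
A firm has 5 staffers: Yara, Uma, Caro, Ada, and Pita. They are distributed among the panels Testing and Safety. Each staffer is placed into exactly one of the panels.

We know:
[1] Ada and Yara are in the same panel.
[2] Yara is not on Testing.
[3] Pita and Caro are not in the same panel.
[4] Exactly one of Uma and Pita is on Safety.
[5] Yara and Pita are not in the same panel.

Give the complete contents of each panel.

Testing = {Pita}; Safety = {Ada, Caro, Uma, Yara}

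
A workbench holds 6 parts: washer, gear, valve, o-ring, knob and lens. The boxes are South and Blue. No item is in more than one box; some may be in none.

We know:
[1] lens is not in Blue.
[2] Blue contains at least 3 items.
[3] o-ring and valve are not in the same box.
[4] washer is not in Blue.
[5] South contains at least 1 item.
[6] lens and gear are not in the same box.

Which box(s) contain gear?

gear: Blue

From (1): lens ∉ Blue.
From (4): washer ∉ Blue.
Suppose gear ∈ South: no assignment then satisfies all the clues, so gear ∉ South.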